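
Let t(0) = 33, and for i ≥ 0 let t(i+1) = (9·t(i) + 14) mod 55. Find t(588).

53

t(0) = 33,  t(1) = 36,  t(2) = 8,  t(3) = 31,  t(4) = 18,  t(5) = 11,  t(6) = 3,  t(7) = 41,  t(8) = 53,  t(9) = 51,  t(10) = 33.
The sequence repeats with period 10.
(588 - 0) mod 10 = 8, so t(588) = t(8) = 53.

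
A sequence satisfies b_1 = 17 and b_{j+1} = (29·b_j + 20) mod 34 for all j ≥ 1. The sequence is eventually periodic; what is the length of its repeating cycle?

Listing terms: b_1 = 17; b_2 = 3; b_3 = 5; b_4 = 29; b_5 = 11; b_6 = 33; b_7 = 25; b_8 = 31; b_9 = 1; b_{10} = 15; b_{11} = 13; b_{12} = 23; b_{13} = 7; b_{14} = 19; b_{15} = 27; b_{16} = 21; b_{17} = 17.
Since b_{17} = b_1 = 17, the sequence is periodic with period 16.

16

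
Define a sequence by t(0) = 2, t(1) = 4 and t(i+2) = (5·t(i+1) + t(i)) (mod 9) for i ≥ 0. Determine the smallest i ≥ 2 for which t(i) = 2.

We have t(0) = 2; t(1) = 4; t(2) = 4; t(3) = 6; t(4) = 7; t(5) = 5; t(6) = 5; t(7) = 3; t(8) = 2; t(9) = 4.
Since (t(8), t(9)) = (t(0), t(1)) = (2, 4) (two consecutive terms determine the rest), the sequence is periodic with period 8.
The value 2 next appears (with i ≥ 2) at t(8).

8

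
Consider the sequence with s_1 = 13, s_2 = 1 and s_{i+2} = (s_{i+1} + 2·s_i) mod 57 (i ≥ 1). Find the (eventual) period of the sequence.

We have s_1 = 13,  s_2 = 1,  s_3 = 27,  s_4 = 29,  s_5 = 26,  s_6 = 27,  s_7 = 22,  s_8 = 19,  s_9 = 6,  s_{10} = 44,  s_{11} = 56,  s_{12} = 30,  s_{13} = 28,  s_{14} = 31,  s_{15} = 30,  s_{16} = 35,  s_{17} = 38,  s_{18} = 51,  s_{19} = 13,  s_{20} = 1.
Since (s_{19}, s_{20}) = (s_1, s_2) = (13, 1) (two consecutive terms determine the rest), the sequence is periodic with period 18.

18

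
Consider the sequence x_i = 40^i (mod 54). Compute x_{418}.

We have x_1 = 40,  x_2 = 34,  x_3 = 10,  x_4 = 22,  x_5 = 16,  x_6 = 46,  x_7 = 4,  x_8 = 52,  x_9 = 28,  x_{10} = 40.
Since x_{10} = x_1 = 40, the sequence is periodic with period 9.
(418 - 1) mod 9 = 3, so x_{418} = x_4 = 22.

22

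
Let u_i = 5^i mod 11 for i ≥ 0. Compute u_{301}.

5

We have u_0 = 1; u_1 = 5; u_2 = 3; u_3 = 4; u_4 = 9; u_5 = 1.
Since u_5 = u_0 = 1, the sequence is periodic with period 5.
(301 - 0) mod 5 = 1, so u_{301} = u_1 = 5.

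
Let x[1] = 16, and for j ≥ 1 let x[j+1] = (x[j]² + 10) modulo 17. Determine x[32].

11

Listing terms: x[1] = 16,  x[2] = 11,  x[3] = 12,  x[4] = 1,  x[5] = 11.
Since x[5] = x[2] = 11, the sequence is eventually periodic: after a pre-period of length 1 it cycles with period 3.
For j ≥ 2, x[j] depends only on (j - 2) mod 3. (32 - 2) mod 3 = 0, so x[32] = x[2] = 11.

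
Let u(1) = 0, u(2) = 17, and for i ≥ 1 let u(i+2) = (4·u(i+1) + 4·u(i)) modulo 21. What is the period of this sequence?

24

We have u(1) = 0,  u(2) = 17,  u(3) = 5,  u(4) = 4,  u(5) = 15,  u(6) = 13,  u(7) = 7,  u(8) = 17,  u(9) = 12,  u(10) = 11,  u(11) = 8,  u(12) = 13,  u(13) = 0,  u(14) = 10,  u(15) = 19,  u(16) = 11,  u(17) = 15,  u(18) = 20,  u(19) = 14,  u(20) = 10,  u(21) = 12,  u(22) = 4,  u(23) = 1,  u(24) = 20,  u(25) = 0,  u(26) = 17.
Since (u(25), u(26)) = (u(1), u(2)) = (0, 17) (two consecutive terms determine the rest), the sequence is periodic with period 24.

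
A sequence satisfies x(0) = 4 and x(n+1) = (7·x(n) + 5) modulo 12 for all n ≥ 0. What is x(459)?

1

x(0) = 4,  x(1) = 9,  x(2) = 8,  x(3) = 1,  x(4) = 0,  x(5) = 5,  x(6) = 4.
Since x(6) = x(0) = 4, the sequence is periodic with period 6.
So x(459) = x(0 + ((459-0) mod 6)) = x(3) = 1.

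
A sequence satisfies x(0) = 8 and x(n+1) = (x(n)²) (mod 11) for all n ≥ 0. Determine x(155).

5

Computing terms: x(0) = 8,  x(1) = 9,  x(2) = 4,  x(3) = 5,  x(4) = 3,  x(5) = 9.
Since x(5) = x(1) = 9, the sequence is eventually periodic: after a pre-period of length 1 it cycles with period 4.
For n ≥ 1, x(n) depends only on (n - 1) mod 4. (155 - 1) mod 4 = 2, so x(155) = x(3) = 5.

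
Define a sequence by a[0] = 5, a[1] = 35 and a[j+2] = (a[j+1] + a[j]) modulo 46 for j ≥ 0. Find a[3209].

Computing terms: a[0] = 5, a[1] = 35, a[2] = 40, a[3] = 29, a[4] = 23, a[5] = 6, a[6] = 29, a[7] = 35, a[8] = 18, a[9] = 7, a[10] = 25, a[11] = 32, a[12] = 11, a[13] = 43, a[14] = 8, a[15] = 5, a[16] = 13, a[17] = 18, a[18] = 31, a[19] = 3, a[20] = 34, a[21] = 37, a[22] = 25, a[23] = 16, a[24] = 41, a[25] = 11, a[26] = 6, a[27] = 17, a[28] = 23, a[29] = 40, a[30] = 17, a[31] = 11, a[32] = 28, a[33] = 39, a[34] = 21, a[35] = 14, a[36] = 35, a[37] = 3, a[38] = 38, a[39] = 41, a[40] = 33, a[41] = 28, a[42] = 15, a[43] = 43, a[44] = 12, a[45] = 9, a[46] = 21, a[47] = 30, a[48] = 5, a[49] = 35.
Since (a[48], a[49]) = (a[0], a[1]) = (5, 35) (two consecutive terms determine the rest), the sequence is periodic with period 48.
(3209 - 0) mod 48 = 41, so a[3209] = a[41] = 28.

28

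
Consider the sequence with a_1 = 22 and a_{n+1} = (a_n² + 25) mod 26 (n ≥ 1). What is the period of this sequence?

Listing terms: a_1 = 22, a_2 = 15, a_3 = 16, a_4 = 21, a_5 = 24, a_6 = 3, a_7 = 8, a_8 = 11, a_9 = 16.
Since a_9 = a_3 = 16, the sequence is eventually periodic: after a pre-period of length 2 it cycles with period 6.

6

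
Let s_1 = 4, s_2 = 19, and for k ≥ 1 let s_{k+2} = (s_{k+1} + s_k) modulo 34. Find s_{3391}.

Listing terms: s_1 = 4, s_2 = 19, s_3 = 23, s_4 = 8, s_5 = 31, s_6 = 5, s_7 = 2, s_8 = 7, s_9 = 9, s_{10} = 16, s_{11} = 25, s_{12} = 7, s_{13} = 32, s_{14} = 5, s_{15} = 3, s_{16} = 8, s_{17} = 11, s_{18} = 19, s_{19} = 30, s_{20} = 15, s_{21} = 11, s_{22} = 26, s_{23} = 3, s_{24} = 29, s_{25} = 32, s_{26} = 27, s_{27} = 25, s_{28} = 18, s_{29} = 9, s_{30} = 27, s_{31} = 2, s_{32} = 29, s_{33} = 31, s_{34} = 26, s_{35} = 23, s_{36} = 15, s_{37} = 4, s_{38} = 19.
The sequence repeats with period 36.
So s_{3391} = s_{1 + ((3391-1) mod 36)} = s_7 = 2.

2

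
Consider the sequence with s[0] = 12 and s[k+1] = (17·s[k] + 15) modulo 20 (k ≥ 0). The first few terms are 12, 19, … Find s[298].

18

Listing terms: s[0] = 12; s[1] = 19; s[2] = 18; s[3] = 1; s[4] = 12.
The sequence repeats with period 4.
So s[298] = s[0 + ((298-0) mod 4)] = s[2] = 18.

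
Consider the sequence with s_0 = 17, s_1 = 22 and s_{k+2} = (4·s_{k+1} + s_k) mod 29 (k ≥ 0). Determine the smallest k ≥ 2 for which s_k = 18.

2

We have s_0 = 17, s_1 = 22, s_2 = 18, s_3 = 7, s_4 = 17, s_5 = 17, s_6 = 27, s_7 = 9, s_8 = 5, s_9 = 0, s_{10} = 5, s_{11} = 20, s_{12} = 27, s_{13} = 12, s_{14} = 17, s_{15} = 22.
The sequence repeats with period 14.
The value 18 first appears (with k ≥ 2) at s_2.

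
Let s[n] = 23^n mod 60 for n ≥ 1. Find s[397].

Listing terms: s[1] = 23,  s[2] = 49,  s[3] = 47,  s[4] = 1,  s[5] = 23.
The sequence repeats with period 4.
So s[397] = s[1 + ((397-1) mod 4)] = s[1] = 23.

23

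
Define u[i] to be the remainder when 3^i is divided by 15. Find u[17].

We have u[0] = 1,  u[1] = 3,  u[2] = 9,  u[3] = 12,  u[4] = 6,  u[5] = 3.
Since u[5] = u[1] = 3, the sequence is eventually periodic: after a pre-period of length 1 it cycles with period 4.
For i ≥ 1, u[i] depends only on (i - 1) mod 4. (17 - 1) mod 4 = 0, so u[17] = u[1] = 3.

3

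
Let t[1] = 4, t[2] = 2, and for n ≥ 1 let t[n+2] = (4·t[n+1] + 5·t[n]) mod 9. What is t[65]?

7

We have t[1] = 4,  t[2] = 2,  t[3] = 1,  t[4] = 5,  t[5] = 7,  t[6] = 8,  t[7] = 4,  t[8] = 2.
The sequence repeats with period 6.
So t[65] = t[1 + ((65-1) mod 6)] = t[5] = 7.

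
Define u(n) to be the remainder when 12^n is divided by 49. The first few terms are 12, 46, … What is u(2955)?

20

Listing terms: u(1) = 12,  u(2) = 46,  u(3) = 13,  u(4) = 9,  u(5) = 10,  u(6) = 22,  u(7) = 19,  u(8) = 32,  u(9) = 41,  u(10) = 2,  u(11) = 24,  u(12) = 43,  u(13) = 26,  u(14) = 18,  u(15) = 20,  u(16) = 44,  u(17) = 38,  u(18) = 15,  u(19) = 33,  u(20) = 4,  u(21) = 48,  u(22) = 37,  u(23) = 3,  u(24) = 36,  u(25) = 40,  u(26) = 39,  u(27) = 27,  u(28) = 30,  u(29) = 17,  u(30) = 8,  u(31) = 47,  u(32) = 25,  u(33) = 6,  u(34) = 23,  u(35) = 31,  u(36) = 29,  u(37) = 5,  u(38) = 11,  u(39) = 34,  u(40) = 16,  u(41) = 45,  u(42) = 1,  u(43) = 12.
The sequence repeats with period 42.
(2955 - 1) mod 42 = 14, so u(2955) = u(15) = 20.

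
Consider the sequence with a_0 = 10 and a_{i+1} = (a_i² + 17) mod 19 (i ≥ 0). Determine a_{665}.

7

Listing terms: a_0 = 10, a_1 = 3, a_2 = 7, a_3 = 9, a_4 = 3.
Since a_4 = a_1 = 3, the sequence is eventually periodic: after a pre-period of length 1 it cycles with period 3.
For i ≥ 1, a_i depends only on (i - 1) mod 3. (665 - 1) mod 3 = 1, so a_{665} = a_2 = 7.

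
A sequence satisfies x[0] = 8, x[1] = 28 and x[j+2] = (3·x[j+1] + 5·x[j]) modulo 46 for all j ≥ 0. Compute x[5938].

Listing terms: x[0] = 8,  x[1] = 28,  x[2] = 32,  x[3] = 6,  x[4] = 40,  x[5] = 12,  x[6] = 6,  x[7] = 32,  x[8] = 34,  x[9] = 32,  x[10] = 36,  x[11] = 38,  x[12] = 18,  x[13] = 14,  x[14] = 40,  x[15] = 6,  x[16] = 34,  x[17] = 40,  x[18] = 14,  x[19] = 12,  x[20] = 14,  x[21] = 10,  x[22] = 8,  x[23] = 28.
Since (x[22], x[23]) = (x[0], x[1]) = (8, 28) (two consecutive terms determine the rest), the sequence is periodic with period 22.
So x[5938] = x[0 + ((5938-0) mod 22)] = x[20] = 14.

14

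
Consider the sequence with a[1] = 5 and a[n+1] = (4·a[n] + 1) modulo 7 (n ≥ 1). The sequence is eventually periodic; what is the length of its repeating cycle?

3

Computing terms: a[1] = 5, a[2] = 0, a[3] = 1, a[4] = 5.
The sequence repeats with period 3.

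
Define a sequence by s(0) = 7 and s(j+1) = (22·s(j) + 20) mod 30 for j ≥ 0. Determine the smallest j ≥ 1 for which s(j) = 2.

We have s(0) = 7, s(1) = 24, s(2) = 8, s(3) = 16, s(4) = 12, s(5) = 14, s(6) = 28, s(7) = 6, s(8) = 2, s(9) = 4, s(10) = 18, s(11) = 26, s(12) = 22, s(13) = 24.
Since s(13) = s(1) = 24, the sequence is eventually periodic: after a pre-period of length 1 it cycles with period 12.
The value 2 first appears (with j ≥ 1) at s(8).

8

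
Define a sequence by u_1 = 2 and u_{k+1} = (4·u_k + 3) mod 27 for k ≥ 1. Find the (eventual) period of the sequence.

3

Computing terms: u_1 = 2,  u_2 = 11,  u_3 = 20,  u_4 = 2.
Since u_4 = u_1 = 2, the sequence is periodic with period 3.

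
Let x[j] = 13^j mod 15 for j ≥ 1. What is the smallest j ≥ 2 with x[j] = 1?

Listing terms: x[1] = 13; x[2] = 4; x[3] = 7; x[4] = 1; x[5] = 13.
The sequence repeats with period 4.
The value 1 first appears (with j ≥ 2) at x[4].

4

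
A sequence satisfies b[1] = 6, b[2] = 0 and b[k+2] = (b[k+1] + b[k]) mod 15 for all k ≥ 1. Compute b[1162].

b[1] = 6, b[2] = 0, b[3] = 6, b[4] = 6, b[5] = 12, b[6] = 3, b[7] = 0, b[8] = 3, b[9] = 3, b[10] = 6, b[11] = 9, b[12] = 0, b[13] = 9, b[14] = 9, b[15] = 3, b[16] = 12, b[17] = 0, b[18] = 12, b[19] = 12, b[20] = 9, b[21] = 6, b[22] = 0.
Since (b[21], b[22]) = (b[1], b[2]) = (6, 0) (two consecutive terms determine the rest), the sequence is periodic with period 20.
So b[1162] = b[1 + ((1162-1) mod 20)] = b[2] = 0.

0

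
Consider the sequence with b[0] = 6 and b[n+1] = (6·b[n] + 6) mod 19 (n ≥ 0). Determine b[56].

11

Listing terms: b[0] = 6,  b[1] = 4,  b[2] = 11,  b[3] = 15,  b[4] = 1,  b[5] = 12,  b[6] = 2,  b[7] = 18,  b[8] = 0,  b[9] = 6.
The sequence repeats with period 9.
(56 - 0) mod 9 = 2, so b[56] = b[2] = 11.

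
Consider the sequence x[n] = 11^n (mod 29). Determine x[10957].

2

Computing terms: x[1] = 11, x[2] = 5, x[3] = 26, x[4] = 25, x[5] = 14, x[6] = 9, x[7] = 12, x[8] = 16, x[9] = 2, x[10] = 22, x[11] = 10, x[12] = 23, x[13] = 21, x[14] = 28, x[15] = 18, x[16] = 24, x[17] = 3, x[18] = 4, x[19] = 15, x[20] = 20, x[21] = 17, x[22] = 13, x[23] = 27, x[24] = 7, x[25] = 19, x[26] = 6, x[27] = 8, x[28] = 1, x[29] = 11.
Since x[29] = x[1] = 11, the sequence is periodic with period 28.
So x[10957] = x[1 + ((10957-1) mod 28)] = x[9] = 2.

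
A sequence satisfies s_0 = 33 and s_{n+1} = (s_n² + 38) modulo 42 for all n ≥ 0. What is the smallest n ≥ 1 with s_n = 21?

4

Listing terms: s_0 = 33,  s_1 = 35,  s_2 = 3,  s_3 = 5,  s_4 = 21,  s_5 = 17,  s_6 = 33.
The sequence repeats with period 6.
The value 21 first appears (with n ≥ 1) at s_4.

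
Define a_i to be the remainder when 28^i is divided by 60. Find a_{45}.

28

a_1 = 28,  a_2 = 4,  a_3 = 52,  a_4 = 16,  a_5 = 28.
The sequence repeats with period 4.
(45 - 1) mod 4 = 0, so a_{45} = a_1 = 28.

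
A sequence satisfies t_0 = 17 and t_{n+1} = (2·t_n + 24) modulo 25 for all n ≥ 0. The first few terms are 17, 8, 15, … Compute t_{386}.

We have t_0 = 17, t_1 = 8, t_2 = 15, t_3 = 4, t_4 = 7, t_5 = 13, t_6 = 0, t_7 = 24, t_8 = 22, t_9 = 18, t_{10} = 10, t_{11} = 19, t_{12} = 12, t_{13} = 23, t_{14} = 20, t_{15} = 14, t_{16} = 2, t_{17} = 3, t_{18} = 5, t_{19} = 9, t_{20} = 17.
Since t_{20} = t_0 = 17, the sequence is periodic with period 20.
(386 - 0) mod 20 = 6, so t_{386} = t_6 = 0.

0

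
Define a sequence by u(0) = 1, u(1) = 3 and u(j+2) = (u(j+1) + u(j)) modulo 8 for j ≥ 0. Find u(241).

3

We have u(0) = 1, u(1) = 3, u(2) = 4, u(3) = 7, u(4) = 3, u(5) = 2, u(6) = 5, u(7) = 7, u(8) = 4, u(9) = 3, u(10) = 7, u(11) = 2, u(12) = 1, u(13) = 3.
Since (u(12), u(13)) = (u(0), u(1)) = (1, 3) (two consecutive terms determine the rest), the sequence is periodic with period 12.
So u(241) = u(0 + ((241-0) mod 12)) = u(1) = 3.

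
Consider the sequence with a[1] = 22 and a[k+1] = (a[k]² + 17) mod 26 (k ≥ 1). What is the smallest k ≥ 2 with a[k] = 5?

a[1] = 22,  a[2] = 7,  a[3] = 14,  a[4] = 5,  a[5] = 16,  a[6] = 13,  a[7] = 4,  a[8] = 7.
Since a[8] = a[2] = 7, the sequence is eventually periodic: after a pre-period of length 1 it cycles with period 6.
The value 5 first appears (with k ≥ 2) at a[4].

4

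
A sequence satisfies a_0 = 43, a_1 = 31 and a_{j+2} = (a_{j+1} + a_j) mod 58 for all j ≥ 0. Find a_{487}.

49

We have a_0 = 43, a_1 = 31, a_2 = 16, a_3 = 47, a_4 = 5, a_5 = 52, a_6 = 57, a_7 = 51, a_8 = 50, a_9 = 43, a_{10} = 35, a_{11} = 20, a_{12} = 55, a_{13} = 17, a_{14} = 14, a_{15} = 31, a_{16} = 45, a_{17} = 18, a_{18} = 5, a_{19} = 23, a_{20} = 28, a_{21} = 51, a_{22} = 21, a_{23} = 14, a_{24} = 35, a_{25} = 49, a_{26} = 26, a_{27} = 17, a_{28} = 43, a_{29} = 2, a_{30} = 45, a_{31} = 47, a_{32} = 34, a_{33} = 23, a_{34} = 57, a_{35} = 22, a_{36} = 21, a_{37} = 43, a_{38} = 6, a_{39} = 49, a_{40} = 55, a_{41} = 46, a_{42} = 43, a_{43} = 31.
The sequence repeats with period 42.
(487 - 0) mod 42 = 25, so a_{487} = a_{25} = 49.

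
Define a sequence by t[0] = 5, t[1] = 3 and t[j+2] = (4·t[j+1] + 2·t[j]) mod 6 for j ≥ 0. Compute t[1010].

4

We have t[0] = 5,  t[1] = 3,  t[2] = 4,  t[3] = 4,  t[4] = 0,  t[5] = 2,  t[6] = 2,  t[7] = 0,  t[8] = 4,  t[9] = 4.
Since (t[8], t[9]) = (t[2], t[3]) = (4, 4) (two consecutive terms determine the rest), the sequence is eventually periodic: after a pre-period of length 2 it cycles with period 6.
For j ≥ 2, t[j] depends only on (j - 2) mod 6. (1010 - 2) mod 6 = 0, so t[1010] = t[2] = 4.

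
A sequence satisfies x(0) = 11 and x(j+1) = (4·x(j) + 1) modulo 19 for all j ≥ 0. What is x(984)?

3

Computing terms: x(0) = 11; x(1) = 7; x(2) = 10; x(3) = 3; x(4) = 13; x(5) = 15; x(6) = 4; x(7) = 17; x(8) = 12; x(9) = 11.
Since x(9) = x(0) = 11, the sequence is periodic with period 9.
(984 - 0) mod 9 = 3, so x(984) = x(3) = 3.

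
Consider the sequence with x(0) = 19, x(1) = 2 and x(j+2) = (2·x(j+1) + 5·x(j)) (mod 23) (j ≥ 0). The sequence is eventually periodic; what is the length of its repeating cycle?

11

We have x(0) = 19,  x(1) = 2,  x(2) = 7,  x(3) = 1,  x(4) = 14,  x(5) = 10,  x(6) = 21,  x(7) = 0,  x(8) = 13,  x(9) = 3,  x(10) = 2,  x(11) = 19,  x(12) = 2.
Since (x(11), x(12)) = (x(0), x(1)) = (19, 2) (two consecutive terms determine the rest), the sequence is periodic with period 11.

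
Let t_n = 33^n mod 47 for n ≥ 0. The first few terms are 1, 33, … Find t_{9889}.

10

t_0 = 1, t_1 = 33, t_2 = 8, t_3 = 29, t_4 = 17, t_5 = 44, t_6 = 42, t_7 = 23, t_8 = 7, t_9 = 43, t_{10} = 9, t_{11} = 15, t_{12} = 25, t_{13} = 26, t_{14} = 12, t_{15} = 20, t_{16} = 2, t_{17} = 19, t_{18} = 16, t_{19} = 11, t_{20} = 34, t_{21} = 41, t_{22} = 37, t_{23} = 46, t_{24} = 14, t_{25} = 39, t_{26} = 18, t_{27} = 30, t_{28} = 3, t_{29} = 5, t_{30} = 24, t_{31} = 40, t_{32} = 4, t_{33} = 38, t_{34} = 32, t_{35} = 22, t_{36} = 21, t_{37} = 35, t_{38} = 27, t_{39} = 45, t_{40} = 28, t_{41} = 31, t_{42} = 36, t_{43} = 13, t_{44} = 6, t_{45} = 10, t_{46} = 1.
The sequence repeats with period 46.
So t_{9889} = t_{0 + ((9889-0) mod 46)} = t_{45} = 10.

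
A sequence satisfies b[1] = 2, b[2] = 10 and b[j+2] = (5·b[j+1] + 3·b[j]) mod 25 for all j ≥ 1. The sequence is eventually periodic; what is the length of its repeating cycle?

40

Listing terms: b[1] = 2; b[2] = 10; b[3] = 6; b[4] = 10; b[5] = 18; b[6] = 20; b[7] = 4; b[8] = 5; b[9] = 12; b[10] = 0; b[11] = 11; b[12] = 5; b[13] = 8; b[14] = 5; b[15] = 24; b[16] = 10; b[17] = 22; b[18] = 15; b[19] = 16; b[20] = 0; b[21] = 23; b[22] = 15; b[23] = 19; b[24] = 15; b[25] = 7; b[26] = 5; b[27] = 21; b[28] = 20; b[29] = 13; b[30] = 0; b[31] = 14; b[32] = 20; b[33] = 17; b[34] = 20; b[35] = 1; b[36] = 15; b[37] = 3; b[38] = 10; b[39] = 9; b[40] = 0; b[41] = 2; b[42] = 10.
The sequence repeats with period 40.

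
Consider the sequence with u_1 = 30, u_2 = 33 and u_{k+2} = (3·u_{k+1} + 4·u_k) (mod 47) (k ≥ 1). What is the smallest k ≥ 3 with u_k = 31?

Computing terms: u_1 = 30, u_2 = 33, u_3 = 31, u_4 = 37, u_5 = 0, u_6 = 7, u_7 = 21, u_8 = 44, u_9 = 28, u_{10} = 25, u_{11} = 46, u_{12} = 3, u_{13} = 5, u_{14} = 27, u_{15} = 7, u_{16} = 35, u_{17} = 39, u_{18} = 22, u_{19} = 34, u_{20} = 2, u_{21} = 1, u_{22} = 11, u_{23} = 37, u_{24} = 14, u_{25} = 2, u_{26} = 15, u_{27} = 6, u_{28} = 31, u_{29} = 23, u_{30} = 5, u_{31} = 13, u_{32} = 12, u_{33} = 41, u_{34} = 30, u_{35} = 19, u_{36} = 36, u_{37} = 43, u_{38} = 38, u_{39} = 4, u_{40} = 23, u_{41} = 38, u_{42} = 18, u_{43} = 18, u_{44} = 32, u_{45} = 27, u_{46} = 21, u_{47} = 30, u_{48} = 33.
The sequence repeats with period 46.
The value 31 first appears (with k ≥ 3) at u_3.

3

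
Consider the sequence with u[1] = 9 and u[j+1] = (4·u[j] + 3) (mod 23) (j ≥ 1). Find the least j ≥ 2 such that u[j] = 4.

6

u[1] = 9; u[2] = 16; u[3] = 21; u[4] = 18; u[5] = 6; u[6] = 4; u[7] = 19; u[8] = 10; u[9] = 20; u[10] = 14; u[11] = 13; u[12] = 9.
The sequence repeats with period 11.
The value 4 first appears (with j ≥ 2) at u[6].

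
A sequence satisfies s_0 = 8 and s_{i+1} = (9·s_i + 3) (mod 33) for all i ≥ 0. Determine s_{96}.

We have s_0 = 8; s_1 = 9; s_2 = 18; s_3 = 0; s_4 = 3; s_5 = 30; s_6 = 9.
Since s_6 = s_1 = 9, the sequence is eventually periodic: after a pre-period of length 1 it cycles with period 5.
For i ≥ 1, s_i depends only on (i - 1) mod 5. (96 - 1) mod 5 = 0, so s_{96} = s_1 = 9.

9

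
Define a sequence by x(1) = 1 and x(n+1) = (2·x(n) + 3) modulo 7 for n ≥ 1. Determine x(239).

5

Listing terms: x(1) = 1; x(2) = 5; x(3) = 6; x(4) = 1.
The sequence repeats with period 3.
(239 - 1) mod 3 = 1, so x(239) = x(2) = 5.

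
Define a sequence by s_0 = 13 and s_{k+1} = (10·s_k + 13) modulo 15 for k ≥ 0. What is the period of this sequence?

3

s_0 = 13, s_1 = 8, s_2 = 3, s_3 = 13.
Since s_3 = s_0 = 13, the sequence is periodic with period 3.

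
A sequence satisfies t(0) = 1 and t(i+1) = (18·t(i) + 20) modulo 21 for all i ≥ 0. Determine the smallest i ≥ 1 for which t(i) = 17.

Computing terms: t(0) = 1,  t(1) = 17,  t(2) = 11,  t(3) = 8,  t(4) = 17.
Since t(4) = t(1) = 17, the sequence is eventually periodic: after a pre-period of length 1 it cycles with period 3.
The value 17 first appears (with i ≥ 1) at t(1).

1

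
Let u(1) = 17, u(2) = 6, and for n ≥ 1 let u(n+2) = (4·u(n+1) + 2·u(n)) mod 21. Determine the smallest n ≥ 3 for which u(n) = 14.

u(1) = 17,  u(2) = 6,  u(3) = 16,  u(4) = 13,  u(5) = 0,  u(6) = 5,  u(7) = 20,  u(8) = 6,  u(9) = 1,  u(10) = 16,  u(11) = 3,  u(12) = 2,  u(13) = 14,  u(14) = 18,  u(15) = 16,  u(16) = 16,  u(17) = 12,  u(18) = 17,  u(19) = 8,  u(20) = 3,  u(21) = 7,  u(22) = 13,  u(23) = 3,  u(24) = 17,  u(25) = 11,  u(26) = 15,  u(27) = 19,  u(28) = 1,  u(29) = 0,  u(30) = 2,  u(31) = 8,  u(32) = 15,  u(33) = 13,  u(34) = 19,  u(35) = 18,  u(36) = 5,  u(37) = 14,  u(38) = 3,  u(39) = 19,  u(40) = 19,  u(41) = 9,  u(42) = 11,  u(43) = 20,  u(44) = 18,  u(45) = 7,  u(46) = 1,  u(47) = 18,  u(48) = 11,  u(49) = 17,  u(50) = 6.
Since (u(49), u(50)) = (u(1), u(2)) = (17, 6) (two consecutive terms determine the rest), the sequence is periodic with period 48.
The value 14 first appears (with n ≥ 3) at u(13).

13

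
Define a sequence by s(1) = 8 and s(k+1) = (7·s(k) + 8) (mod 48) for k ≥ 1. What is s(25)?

Listing terms: s(1) = 8; s(2) = 16; s(3) = 24; s(4) = 32; s(5) = 40; s(6) = 0; s(7) = 8.
The sequence repeats with period 6.
So s(25) = s(1 + ((25-1) mod 6)) = s(1) = 8.

8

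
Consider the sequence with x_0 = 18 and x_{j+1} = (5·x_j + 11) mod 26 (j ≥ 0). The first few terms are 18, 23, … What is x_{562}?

22

We have x_0 = 18, x_1 = 23, x_2 = 22, x_3 = 17, x_4 = 18.
Since x_4 = x_0 = 18, the sequence is periodic with period 4.
(562 - 0) mod 4 = 2, so x_{562} = x_2 = 22.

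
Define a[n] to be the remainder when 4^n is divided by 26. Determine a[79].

We have a[0] = 1; a[1] = 4; a[2] = 16; a[3] = 12; a[4] = 22; a[5] = 10; a[6] = 14; a[7] = 4.
Since a[7] = a[1] = 4, the sequence is eventually periodic: after a pre-period of length 1 it cycles with period 6.
For n ≥ 1, a[n] depends only on (n - 1) mod 6. (79 - 1) mod 6 = 0, so a[79] = a[1] = 4.

4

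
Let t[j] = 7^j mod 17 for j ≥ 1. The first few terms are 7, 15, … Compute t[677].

We have t[1] = 7; t[2] = 15; t[3] = 3; t[4] = 4; t[5] = 11; t[6] = 9; t[7] = 12; t[8] = 16; t[9] = 10; t[10] = 2; t[11] = 14; t[12] = 13; t[13] = 6; t[14] = 8; t[15] = 5; t[16] = 1; t[17] = 7.
Since t[17] = t[1] = 7, the sequence is periodic with period 16.
So t[677] = t[1 + ((677-1) mod 16)] = t[5] = 11.

11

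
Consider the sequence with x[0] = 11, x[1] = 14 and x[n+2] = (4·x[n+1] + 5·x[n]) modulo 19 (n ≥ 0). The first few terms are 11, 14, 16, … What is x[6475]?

7

x[0] = 11; x[1] = 14; x[2] = 16; x[3] = 1; x[4] = 8; x[5] = 18; x[6] = 17; x[7] = 6; x[8] = 14; x[9] = 10; x[10] = 15; x[11] = 15; x[12] = 2; x[13] = 7; x[14] = 0; x[15] = 16; x[16] = 7; x[17] = 13; x[18] = 11; x[19] = 14.
The sequence repeats with period 18.
(6475 - 0) mod 18 = 13, so x[6475] = x[13] = 7.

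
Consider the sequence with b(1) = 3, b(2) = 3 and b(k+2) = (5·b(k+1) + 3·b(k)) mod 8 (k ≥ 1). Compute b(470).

Computing terms: b(1) = 3; b(2) = 3; b(3) = 0; b(4) = 1; b(5) = 5; b(6) = 4; b(7) = 3; b(8) = 3.
The sequence repeats with period 6.
So b(470) = b(1 + ((470-1) mod 6)) = b(2) = 3.

3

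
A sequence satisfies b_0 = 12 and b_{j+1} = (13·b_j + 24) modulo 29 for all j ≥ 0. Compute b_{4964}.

Listing terms: b_0 = 12,  b_1 = 6,  b_2 = 15,  b_3 = 16,  b_4 = 0,  b_5 = 24,  b_6 = 17,  b_7 = 13,  b_8 = 19,  b_9 = 10,  b_{10} = 9,  b_{11} = 25,  b_{12} = 1,  b_{13} = 8,  b_{14} = 12.
Since b_{14} = b_0 = 12, the sequence is periodic with period 14.
(4964 - 0) mod 14 = 8, so b_{4964} = b_8 = 19.

19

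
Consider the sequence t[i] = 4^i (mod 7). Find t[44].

Computing terms: t[1] = 4; t[2] = 2; t[3] = 1; t[4] = 4.
The sequence repeats with period 3.
(44 - 1) mod 3 = 1, so t[44] = t[2] = 2.

2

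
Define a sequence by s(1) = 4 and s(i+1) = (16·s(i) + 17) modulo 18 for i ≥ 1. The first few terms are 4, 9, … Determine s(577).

13

Listing terms: s(1) = 4, s(2) = 9, s(3) = 17, s(4) = 1, s(5) = 15, s(6) = 5, s(7) = 7, s(8) = 3, s(9) = 11, s(10) = 13, s(11) = 9.
Since s(11) = s(2) = 9, the sequence is eventually periodic: after a pre-period of length 1 it cycles with period 9.
For i ≥ 2, s(i) depends only on (i - 2) mod 9. (577 - 2) mod 9 = 8, so s(577) = s(10) = 13.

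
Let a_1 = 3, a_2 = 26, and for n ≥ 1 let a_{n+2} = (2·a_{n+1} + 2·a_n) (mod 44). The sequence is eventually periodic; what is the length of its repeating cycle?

Computing terms: a_1 = 3, a_2 = 26, a_3 = 14, a_4 = 36, a_5 = 12, a_6 = 8, a_7 = 40, a_8 = 8, a_9 = 8, a_{10} = 32, a_{11} = 36, a_{12} = 4, a_{13} = 36, a_{14} = 36, a_{15} = 12.
Since (a_{14}, a_{15}) = (a_4, a_5) = (36, 12) (two consecutive terms determine the rest), the sequence is eventually periodic: after a pre-period of length 3 it cycles with period 10.

10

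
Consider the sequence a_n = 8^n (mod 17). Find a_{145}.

Listing terms: a_1 = 8, a_2 = 13, a_3 = 2, a_4 = 16, a_5 = 9, a_6 = 4, a_7 = 15, a_8 = 1, a_9 = 8.
The sequence repeats with period 8.
So a_{145} = a_{1 + ((145-1) mod 8)} = a_1 = 8.

8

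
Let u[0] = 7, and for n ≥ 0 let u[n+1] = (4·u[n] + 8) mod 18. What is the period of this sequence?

9

We have u[0] = 7; u[1] = 0; u[2] = 8; u[3] = 4; u[4] = 6; u[5] = 14; u[6] = 10; u[7] = 12; u[8] = 2; u[9] = 16; u[10] = 0.
Since u[10] = u[1] = 0, the sequence is eventually periodic: after a pre-period of length 1 it cycles with period 9.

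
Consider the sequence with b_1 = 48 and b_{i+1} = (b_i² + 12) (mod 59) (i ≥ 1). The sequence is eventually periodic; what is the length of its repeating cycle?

8

Computing terms: b_1 = 48, b_2 = 15, b_3 = 1, b_4 = 13, b_5 = 4, b_6 = 28, b_7 = 29, b_8 = 27, b_9 = 33, b_{10} = 39, b_{11} = 58, b_{12} = 13.
Since b_{12} = b_4 = 13, the sequence is eventually periodic: after a pre-period of length 3 it cycles with period 8.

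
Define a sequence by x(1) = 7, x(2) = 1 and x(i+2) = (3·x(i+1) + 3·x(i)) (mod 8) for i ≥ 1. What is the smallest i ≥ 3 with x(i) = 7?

x(1) = 7, x(2) = 1, x(3) = 0, x(4) = 3, x(5) = 1, x(6) = 4, x(7) = 7, x(8) = 1.
The sequence repeats with period 6.
The value 7 next appears (with i ≥ 3) at x(7).

7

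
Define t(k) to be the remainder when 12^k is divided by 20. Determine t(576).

We have t(1) = 12, t(2) = 4, t(3) = 8, t(4) = 16, t(5) = 12.
Since t(5) = t(1) = 12, the sequence is periodic with period 4.
So t(576) = t(1 + ((576-1) mod 4)) = t(4) = 16.

16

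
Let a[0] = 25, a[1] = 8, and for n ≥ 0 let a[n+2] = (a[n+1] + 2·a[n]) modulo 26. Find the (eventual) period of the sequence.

Computing terms: a[0] = 25,  a[1] = 8,  a[2] = 6,  a[3] = 22,  a[4] = 8,  a[5] = 0,  a[6] = 16,  a[7] = 16,  a[8] = 22,  a[9] = 2,  a[10] = 20,  a[11] = 24,  a[12] = 12,  a[13] = 8,  a[14] = 6.
Since (a[13], a[14]) = (a[1], a[2]) = (8, 6) (two consecutive terms determine the rest), the sequence is eventually periodic: after a pre-period of length 1 it cycles with period 12.

12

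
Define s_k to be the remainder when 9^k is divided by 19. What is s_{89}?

17

s_1 = 9,  s_2 = 5,  s_3 = 7,  s_4 = 6,  s_5 = 16,  s_6 = 11,  s_7 = 4,  s_8 = 17,  s_9 = 1,  s_{10} = 9.
Since s_{10} = s_1 = 9, the sequence is periodic with period 9.
So s_{89} = s_{1 + ((89-1) mod 9)} = s_8 = 17.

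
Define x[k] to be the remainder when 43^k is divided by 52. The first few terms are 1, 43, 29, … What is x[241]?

43

Computing terms: x[0] = 1,  x[1] = 43,  x[2] = 29,  x[3] = 51,  x[4] = 9,  x[5] = 23,  x[6] = 1.
The sequence repeats with period 6.
So x[241] = x[0 + ((241-0) mod 6)] = x[1] = 43.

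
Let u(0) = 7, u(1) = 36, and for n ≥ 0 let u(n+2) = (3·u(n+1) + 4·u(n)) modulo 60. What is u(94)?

Listing terms: u(0) = 7, u(1) = 36, u(2) = 16, u(3) = 12, u(4) = 40, u(5) = 48, u(6) = 4, u(7) = 24, u(8) = 28, u(9) = 0, u(10) = 52, u(11) = 36, u(12) = 16.
Since (u(11), u(12)) = (u(1), u(2)) = (36, 16) (two consecutive terms determine the rest), the sequence is eventually periodic: after a pre-period of length 1 it cycles with period 10.
For n ≥ 1, u(n) depends only on (n - 1) mod 10. (94 - 1) mod 10 = 3, so u(94) = u(4) = 40.

40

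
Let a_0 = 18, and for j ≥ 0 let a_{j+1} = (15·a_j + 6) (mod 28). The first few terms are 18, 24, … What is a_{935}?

Listing terms: a_0 = 18; a_1 = 24; a_2 = 2; a_3 = 8; a_4 = 14; a_5 = 20; a_6 = 26; a_7 = 4; a_8 = 10; a_9 = 16; a_{10} = 22; a_{11} = 0; a_{12} = 6; a_{13} = 12; a_{14} = 18.
The sequence repeats with period 14.
So a_{935} = a_{0 + ((935-0) mod 14)} = a_{11} = 0.

0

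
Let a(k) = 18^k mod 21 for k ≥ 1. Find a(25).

We have a(1) = 18; a(2) = 9; a(3) = 15; a(4) = 18.
The sequence repeats with period 3.
So a(25) = a(1 + ((25-1) mod 3)) = a(1) = 18.

18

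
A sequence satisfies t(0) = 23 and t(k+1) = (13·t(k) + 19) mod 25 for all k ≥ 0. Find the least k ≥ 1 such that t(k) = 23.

Computing terms: t(0) = 23, t(1) = 18, t(2) = 3, t(3) = 8, t(4) = 23.
Since t(4) = t(0) = 23, the sequence is periodic with period 4.
The value 23 next appears (with k ≥ 1) at t(4).

4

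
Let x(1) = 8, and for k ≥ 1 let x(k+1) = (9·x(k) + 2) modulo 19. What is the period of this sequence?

Listing terms: x(1) = 8,  x(2) = 17,  x(3) = 3,  x(4) = 10,  x(5) = 16,  x(6) = 13,  x(7) = 5,  x(8) = 9,  x(9) = 7,  x(10) = 8.
The sequence repeats with period 9.

9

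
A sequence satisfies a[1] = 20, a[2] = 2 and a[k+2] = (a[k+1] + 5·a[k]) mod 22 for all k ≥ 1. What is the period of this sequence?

40

Computing terms: a[1] = 20, a[2] = 2, a[3] = 14, a[4] = 2, a[5] = 6, a[6] = 16, a[7] = 2, a[8] = 16, a[9] = 4, a[10] = 18, a[11] = 16, a[12] = 18, a[13] = 10, a[14] = 12, a[15] = 18, a[16] = 12, a[17] = 14, a[18] = 8, a[19] = 12, a[20] = 8, a[21] = 2, a[22] = 20, a[23] = 8, a[24] = 20, a[25] = 16, a[26] = 6, a[27] = 20, a[28] = 6, a[29] = 18, a[30] = 4, a[31] = 6, a[32] = 4, a[33] = 12, a[34] = 10, a[35] = 4, a[36] = 10, a[37] = 8, a[38] = 14, a[39] = 10, a[40] = 14, a[41] = 20, a[42] = 2.
The sequence repeats with period 40.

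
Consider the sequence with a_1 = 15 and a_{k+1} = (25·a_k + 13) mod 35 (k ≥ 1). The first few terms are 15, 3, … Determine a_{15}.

Computing terms: a_1 = 15,  a_2 = 3,  a_3 = 18,  a_4 = 8,  a_5 = 3.
Since a_5 = a_2 = 3, the sequence is eventually periodic: after a pre-period of length 1 it cycles with period 3.
For k ≥ 2, a_k depends only on (k - 2) mod 3. (15 - 2) mod 3 = 1, so a_{15} = a_3 = 18.

18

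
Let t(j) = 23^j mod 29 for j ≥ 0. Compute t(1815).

7

Listing terms: t(0) = 1, t(1) = 23, t(2) = 7, t(3) = 16, t(4) = 20, t(5) = 25, t(6) = 24, t(7) = 1.
The sequence repeats with period 7.
(1815 - 0) mod 7 = 2, so t(1815) = t(2) = 7.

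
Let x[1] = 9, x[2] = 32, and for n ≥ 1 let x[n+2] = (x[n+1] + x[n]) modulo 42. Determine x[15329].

Computing terms: x[1] = 9, x[2] = 32, x[3] = 41, x[4] = 31, x[5] = 30, x[6] = 19, x[7] = 7, x[8] = 26, x[9] = 33, x[10] = 17, x[11] = 8, x[12] = 25, x[13] = 33, x[14] = 16, x[15] = 7, x[16] = 23, x[17] = 30, x[18] = 11, x[19] = 41, x[20] = 10, x[21] = 9, x[22] = 19, x[23] = 28, x[24] = 5, x[25] = 33, x[26] = 38, x[27] = 29, x[28] = 25, x[29] = 12, x[30] = 37, x[31] = 7, x[32] = 2, x[33] = 9, x[34] = 11, x[35] = 20, x[36] = 31, x[37] = 9, x[38] = 40, x[39] = 7, x[40] = 5, x[41] = 12, x[42] = 17, x[43] = 29, x[44] = 4, x[45] = 33, x[46] = 37, x[47] = 28, x[48] = 23, x[49] = 9, x[50] = 32.
The sequence repeats with period 48.
(15329 - 1) mod 48 = 16, so x[15329] = x[17] = 30.

30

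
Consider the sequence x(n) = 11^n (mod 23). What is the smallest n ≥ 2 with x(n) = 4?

20

x(1) = 11, x(2) = 6, x(3) = 20, x(4) = 13, x(5) = 5, x(6) = 9, x(7) = 7, x(8) = 8, x(9) = 19, x(10) = 2, x(11) = 22, x(12) = 12, x(13) = 17, x(14) = 3, x(15) = 10, x(16) = 18, x(17) = 14, x(18) = 16, x(19) = 15, x(20) = 4, x(21) = 21, x(22) = 1, x(23) = 11.
Since x(23) = x(1) = 11, the sequence is periodic with period 22.
The value 4 first appears (with n ≥ 2) at x(20).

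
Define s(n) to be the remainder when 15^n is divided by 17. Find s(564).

16

Listing terms: s(0) = 1; s(1) = 15; s(2) = 4; s(3) = 9; s(4) = 16; s(5) = 2; s(6) = 13; s(7) = 8; s(8) = 1.
The sequence repeats with period 8.
(564 - 0) mod 8 = 4, so s(564) = s(4) = 16.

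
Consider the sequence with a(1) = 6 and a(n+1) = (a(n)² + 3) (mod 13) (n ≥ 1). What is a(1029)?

a(1) = 6; a(2) = 0; a(3) = 3; a(4) = 12; a(5) = 4; a(6) = 6.
The sequence repeats with period 5.
(1029 - 1) mod 5 = 3, so a(1029) = a(4) = 12.

12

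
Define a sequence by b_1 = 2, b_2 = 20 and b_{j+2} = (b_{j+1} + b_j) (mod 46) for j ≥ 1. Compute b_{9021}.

Computing terms: b_1 = 2, b_2 = 20, b_3 = 22, b_4 = 42, b_5 = 18, b_6 = 14, b_7 = 32, b_8 = 0, b_9 = 32, b_{10} = 32, b_{11} = 18, b_{12} = 4, b_{13} = 22, b_{14} = 26, b_{15} = 2, b_{16} = 28, b_{17} = 30, b_{18} = 12, b_{19} = 42, b_{20} = 8, b_{21} = 4, b_{22} = 12, b_{23} = 16, b_{24} = 28, b_{25} = 44, b_{26} = 26, b_{27} = 24, b_{28} = 4, b_{29} = 28, b_{30} = 32, b_{31} = 14, b_{32} = 0, b_{33} = 14, b_{34} = 14, b_{35} = 28, b_{36} = 42, b_{37} = 24, b_{38} = 20, b_{39} = 44, b_{40} = 18, b_{41} = 16, b_{42} = 34, b_{43} = 4, b_{44} = 38, b_{45} = 42, b_{46} = 34, b_{47} = 30, b_{48} = 18, b_{49} = 2, b_{50} = 20.
The sequence repeats with period 48.
(9021 - 1) mod 48 = 44, so b_{9021} = b_{45} = 42.

42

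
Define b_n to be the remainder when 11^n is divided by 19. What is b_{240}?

We have b_1 = 11, b_2 = 7, b_3 = 1, b_4 = 11.
Since b_4 = b_1 = 11, the sequence is periodic with period 3.
So b_{240} = b_{1 + ((240-1) mod 3)} = b_3 = 1.

1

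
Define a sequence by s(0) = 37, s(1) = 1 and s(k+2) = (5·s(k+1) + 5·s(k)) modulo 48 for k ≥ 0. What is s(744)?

We have s(0) = 37; s(1) = 1; s(2) = 46; s(3) = 43; s(4) = 13; s(5) = 40; s(6) = 25; s(7) = 37; s(8) = 22; s(9) = 7; s(10) = 1; s(11) = 40; s(12) = 13; s(13) = 25; s(14) = 46; s(15) = 19; s(16) = 37; s(17) = 40; s(18) = 1; s(19) = 13; s(20) = 22; s(21) = 31; s(22) = 25; s(23) = 40; s(24) = 37; s(25) = 1.
The sequence repeats with period 24.
So s(744) = s(0 + ((744-0) mod 24)) = s(0) = 37.

37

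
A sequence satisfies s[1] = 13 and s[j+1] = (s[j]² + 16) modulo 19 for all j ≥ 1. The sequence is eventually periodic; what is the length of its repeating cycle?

3

s[1] = 13,  s[2] = 14,  s[3] = 3,  s[4] = 6,  s[5] = 14.
Since s[5] = s[2] = 14, the sequence is eventually periodic: after a pre-period of length 1 it cycles with period 3.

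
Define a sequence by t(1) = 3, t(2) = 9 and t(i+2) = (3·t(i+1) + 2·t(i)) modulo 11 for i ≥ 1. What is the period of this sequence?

We have t(1) = 3; t(2) = 9; t(3) = 0; t(4) = 7; t(5) = 10; t(6) = 0; t(7) = 9; t(8) = 5; t(9) = 0; t(10) = 10; t(11) = 8; t(12) = 0; t(13) = 5; t(14) = 4; t(15) = 0; t(16) = 8; t(17) = 2; t(18) = 0; t(19) = 4; t(20) = 1; t(21) = 0; t(22) = 2; t(23) = 6; t(24) = 0; t(25) = 1; t(26) = 3; t(27) = 0; t(28) = 6; t(29) = 7; t(30) = 0; t(31) = 3; t(32) = 9.
Since (t(31), t(32)) = (t(1), t(2)) = (3, 9) (two consecutive terms determine the rest), the sequence is periodic with period 30.

30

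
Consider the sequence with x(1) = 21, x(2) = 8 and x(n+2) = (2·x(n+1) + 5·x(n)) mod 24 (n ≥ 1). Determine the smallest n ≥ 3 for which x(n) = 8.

Listing terms: x(1) = 21, x(2) = 8, x(3) = 1, x(4) = 18, x(5) = 17, x(6) = 4, x(7) = 21, x(8) = 14, x(9) = 13, x(10) = 0, x(11) = 17, x(12) = 10, x(13) = 9, x(14) = 20, x(15) = 13, x(16) = 6, x(17) = 5, x(18) = 16, x(19) = 9, x(20) = 2, x(21) = 1, x(22) = 12, x(23) = 5, x(24) = 22, x(25) = 21, x(26) = 8.
Since (x(25), x(26)) = (x(1), x(2)) = (21, 8) (two consecutive terms determine the rest), the sequence is periodic with period 24.
The value 8 next appears (with n ≥ 3) at x(26).

26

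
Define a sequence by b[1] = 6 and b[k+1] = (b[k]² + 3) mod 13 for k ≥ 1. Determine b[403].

3

We have b[1] = 6,  b[2] = 0,  b[3] = 3,  b[4] = 12,  b[5] = 4,  b[6] = 6.
The sequence repeats with period 5.
So b[403] = b[1 + ((403-1) mod 5)] = b[3] = 3.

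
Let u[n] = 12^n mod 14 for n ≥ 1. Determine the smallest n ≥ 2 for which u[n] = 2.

Listing terms: u[1] = 12, u[2] = 4, u[3] = 6, u[4] = 2, u[5] = 10, u[6] = 8, u[7] = 12.
The sequence repeats with period 6.
The value 2 first appears (with n ≥ 2) at u[4].

4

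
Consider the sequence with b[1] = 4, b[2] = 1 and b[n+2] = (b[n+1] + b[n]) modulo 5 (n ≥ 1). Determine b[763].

Computing terms: b[1] = 4, b[2] = 1, b[3] = 0, b[4] = 1, b[5] = 1, b[6] = 2, b[7] = 3, b[8] = 0, b[9] = 3, b[10] = 3, b[11] = 1, b[12] = 4, b[13] = 0, b[14] = 4, b[15] = 4, b[16] = 3, b[17] = 2, b[18] = 0, b[19] = 2, b[20] = 2, b[21] = 4, b[22] = 1.
The sequence repeats with period 20.
So b[763] = b[1 + ((763-1) mod 20)] = b[3] = 0.

0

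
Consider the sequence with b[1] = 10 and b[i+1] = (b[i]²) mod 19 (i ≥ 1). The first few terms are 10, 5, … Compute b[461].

4

Computing terms: b[1] = 10,  b[2] = 5,  b[3] = 6,  b[4] = 17,  b[5] = 4,  b[6] = 16,  b[7] = 9,  b[8] = 5.
Since b[8] = b[2] = 5, the sequence is eventually periodic: after a pre-period of length 1 it cycles with period 6.
For i ≥ 2, b[i] depends only on (i - 2) mod 6. (461 - 2) mod 6 = 3, so b[461] = b[5] = 4.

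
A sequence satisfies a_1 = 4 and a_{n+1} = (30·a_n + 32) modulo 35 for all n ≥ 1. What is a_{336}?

a_1 = 4; a_2 = 12; a_3 = 7; a_4 = 32; a_5 = 12.
Since a_5 = a_2 = 12, the sequence is eventually periodic: after a pre-period of length 1 it cycles with period 3.
For n ≥ 2, a_n depends only on (n - 2) mod 3. (336 - 2) mod 3 = 1, so a_{336} = a_3 = 7.

7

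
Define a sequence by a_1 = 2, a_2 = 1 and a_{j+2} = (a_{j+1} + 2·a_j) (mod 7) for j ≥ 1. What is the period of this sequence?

We have a_1 = 2; a_2 = 1; a_3 = 5; a_4 = 0; a_5 = 3; a_6 = 3; a_7 = 2; a_8 = 1.
Since (a_7, a_8) = (a_1, a_2) = (2, 1) (two consecutive terms determine the rest), the sequence is periodic with period 6.

6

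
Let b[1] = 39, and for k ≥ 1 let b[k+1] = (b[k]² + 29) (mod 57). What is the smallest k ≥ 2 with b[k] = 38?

b[1] = 39; b[2] = 11; b[3] = 36; b[4] = 14; b[5] = 54; b[6] = 38; b[7] = 48; b[8] = 53; b[9] = 45; b[10] = 2; b[11] = 33; b[12] = 35; b[13] = 0; b[14] = 29; b[15] = 15; b[16] = 26; b[17] = 21; b[18] = 14.
Since b[18] = b[4] = 14, the sequence is eventually periodic: after a pre-period of length 3 it cycles with period 14.
The value 38 first appears (with k ≥ 2) at b[6].

6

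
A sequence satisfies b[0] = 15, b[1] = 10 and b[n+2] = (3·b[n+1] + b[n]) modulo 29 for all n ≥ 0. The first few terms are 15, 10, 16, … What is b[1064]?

15

We have b[0] = 15; b[1] = 10; b[2] = 16; b[3] = 0; b[4] = 16; b[5] = 19; b[6] = 15; b[7] = 6; b[8] = 4; b[9] = 18; b[10] = 0; b[11] = 18; b[12] = 25; b[13] = 6; b[14] = 14; b[15] = 19; b[16] = 13; b[17] = 0; b[18] = 13; b[19] = 10; b[20] = 14; b[21] = 23; b[22] = 25; b[23] = 11; b[24] = 0; b[25] = 11; b[26] = 4; b[27] = 23; b[28] = 15; b[29] = 10.
Since (b[28], b[29]) = (b[0], b[1]) = (15, 10) (two consecutive terms determine the rest), the sequence is periodic with period 28.
(1064 - 0) mod 28 = 0, so b[1064] = b[0] = 15.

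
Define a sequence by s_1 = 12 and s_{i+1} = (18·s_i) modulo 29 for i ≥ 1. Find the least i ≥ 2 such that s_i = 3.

11

We have s_1 = 12, s_2 = 13, s_3 = 2, s_4 = 7, s_5 = 10, s_6 = 6, s_7 = 21, s_8 = 1, s_9 = 18, s_{10} = 5, s_{11} = 3, s_{12} = 25, s_{13} = 15, s_{14} = 9, s_{15} = 17, s_{16} = 16, s_{17} = 27, s_{18} = 22, s_{19} = 19, s_{20} = 23, s_{21} = 8, s_{22} = 28, s_{23} = 11, s_{24} = 24, s_{25} = 26, s_{26} = 4, s_{27} = 14, s_{28} = 20, s_{29} = 12.
Since s_{29} = s_1 = 12, the sequence is periodic with period 28.
The value 3 first appears (with i ≥ 2) at s_{11}.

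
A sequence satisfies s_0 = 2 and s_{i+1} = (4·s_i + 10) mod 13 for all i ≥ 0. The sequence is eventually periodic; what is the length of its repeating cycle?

6

s_0 = 2,  s_1 = 5,  s_2 = 4,  s_3 = 0,  s_4 = 10,  s_5 = 11,  s_6 = 2.
Since s_6 = s_0 = 2, the sequence is periodic with period 6.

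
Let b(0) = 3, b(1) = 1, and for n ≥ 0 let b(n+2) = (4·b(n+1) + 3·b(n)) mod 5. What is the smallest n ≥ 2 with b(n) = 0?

Listing terms: b(0) = 3; b(1) = 1; b(2) = 3; b(3) = 0; b(4) = 4; b(5) = 1; b(6) = 1; b(7) = 2; b(8) = 1; b(9) = 0; b(10) = 3; b(11) = 2; b(12) = 2; b(13) = 4; b(14) = 2; b(15) = 0; b(16) = 1; b(17) = 4; b(18) = 4; b(19) = 3; b(20) = 4; b(21) = 0; b(22) = 2; b(23) = 3; b(24) = 3; b(25) = 1.
The sequence repeats with period 24.
The value 0 first appears (with n ≥ 2) at b(3).

3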